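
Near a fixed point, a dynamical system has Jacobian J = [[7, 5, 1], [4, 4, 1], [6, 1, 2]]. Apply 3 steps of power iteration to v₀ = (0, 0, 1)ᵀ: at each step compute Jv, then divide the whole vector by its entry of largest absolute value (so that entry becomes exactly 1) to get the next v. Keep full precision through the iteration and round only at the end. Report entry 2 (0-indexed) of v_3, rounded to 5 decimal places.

Jv0 = (1.000000, 1.000000, 2.000000); divide by 2.000000 → v1 = (0.500000, 0.500000, 1.000000)
Jv1 = (7.000000, 5.000000, 5.500000); divide by 7.000000 → v2 = (1.000000, 0.714286, 0.785714)
Jv2 = (11.357143, 7.642857, 8.285714); divide by 11.357143 → v3 = (1.000000, 0.672956, 0.729560)
Requested entry of v3: 116/159 = 0.72956

0.72956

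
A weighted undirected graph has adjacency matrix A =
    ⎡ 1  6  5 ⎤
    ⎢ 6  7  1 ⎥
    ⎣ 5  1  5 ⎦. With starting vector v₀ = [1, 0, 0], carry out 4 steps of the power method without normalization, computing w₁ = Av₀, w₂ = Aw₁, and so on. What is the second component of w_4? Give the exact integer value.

9356

w1 = Av₀ = (1, 6, 5)
w2 = Aw1 = (62, 53, 36)
w3 = Aw2 = (560, 779, 543)
w4 = Aw3 = (7949, 9356, 6294)
The requested component of w4 is 9356.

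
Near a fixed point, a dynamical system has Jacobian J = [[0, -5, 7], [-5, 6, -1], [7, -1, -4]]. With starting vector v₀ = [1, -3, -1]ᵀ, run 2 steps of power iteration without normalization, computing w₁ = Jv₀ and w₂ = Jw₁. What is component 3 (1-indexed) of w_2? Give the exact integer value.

22

w1 = Jv₀ = (8, -22, 14)
w2 = Jw1 = (208, -186, 22)
The requested component of w2 is 22.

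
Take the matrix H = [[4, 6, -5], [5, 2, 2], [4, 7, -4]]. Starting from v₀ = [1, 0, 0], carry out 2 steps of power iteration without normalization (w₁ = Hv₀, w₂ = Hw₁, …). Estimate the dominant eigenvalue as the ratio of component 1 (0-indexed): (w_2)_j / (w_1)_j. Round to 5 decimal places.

λ ≈ 7.60000

w1 = Hv₀ = (4·1 + 6·0 + (-5)·0; 5·1 + 2·0 + 2·0; 4·1 + 7·0 + (-4)·0) = (4, 5, 4)
w2 = Hw1 = (4·4 + 6·5 + (-5)·4; 5·4 + 2·5 + 2·4; 4·4 + 7·5 + (-4)·4) = (26, 38, 35)
Ratio at component: 38 / 5 = 7.60000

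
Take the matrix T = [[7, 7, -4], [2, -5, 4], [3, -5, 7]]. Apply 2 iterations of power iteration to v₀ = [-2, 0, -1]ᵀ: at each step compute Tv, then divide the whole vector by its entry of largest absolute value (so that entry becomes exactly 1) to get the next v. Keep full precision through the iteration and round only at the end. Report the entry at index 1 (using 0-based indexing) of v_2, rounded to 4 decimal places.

0.3951

Tv0 = (-10.00000, -8.00000, -13.00000); divide by -13.00000 → v1 = (0.76923, 0.61538, 1.00000)
Tv1 = (5.69231, 2.46154, 6.23077); divide by 6.23077 → v2 = (0.91358, 0.39506, 1.00000)
Requested entry of v2: -32/-81 = 0.3951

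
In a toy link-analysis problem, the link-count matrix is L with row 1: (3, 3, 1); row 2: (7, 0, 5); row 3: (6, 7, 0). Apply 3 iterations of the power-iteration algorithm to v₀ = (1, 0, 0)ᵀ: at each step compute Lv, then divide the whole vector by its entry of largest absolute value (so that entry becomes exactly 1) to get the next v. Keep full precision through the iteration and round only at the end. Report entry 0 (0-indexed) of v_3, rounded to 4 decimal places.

0.5588

Lv0 = (3.00000, 7.00000, 6.00000); divide by 7.00000 → v1 = (0.42857, 1.00000, 0.85714)
Lv1 = (5.14286, 7.28571, 9.57143); divide by 9.57143 → v2 = (0.53731, 0.76119, 1.00000)
Lv2 = (4.89552, 8.76119, 8.55224); divide by 8.76119 → v3 = (0.55877, 1.00000, 0.97615)
Requested entry of v3: 328/587 = 0.5588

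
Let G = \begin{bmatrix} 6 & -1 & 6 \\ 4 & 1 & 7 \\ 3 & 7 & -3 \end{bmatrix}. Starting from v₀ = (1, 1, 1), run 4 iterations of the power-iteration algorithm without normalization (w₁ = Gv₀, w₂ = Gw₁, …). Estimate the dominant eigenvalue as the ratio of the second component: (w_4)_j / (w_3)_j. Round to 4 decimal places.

λ ≈ 9.0388

w1 = Gv₀ = (6·1 + (-1)·1 + 6·1; 4·1 + 1·1 + 7·1; 3·1 + 7·1 + (-3)·1) = (11, 12, 7)
w2 = Gw1 = (6·11 + (-1)·12 + 6·7; 4·11 + 1·12 + 7·7; 3·11 + 7·12 + (-3)·7) = (96, 105, 96)
w3 = Gw2 = (1047, 1161, 735)
w4 = Gw3 = (9531, 10494, 9063)
Ratio at component: 10494 / 1161 = 9.0388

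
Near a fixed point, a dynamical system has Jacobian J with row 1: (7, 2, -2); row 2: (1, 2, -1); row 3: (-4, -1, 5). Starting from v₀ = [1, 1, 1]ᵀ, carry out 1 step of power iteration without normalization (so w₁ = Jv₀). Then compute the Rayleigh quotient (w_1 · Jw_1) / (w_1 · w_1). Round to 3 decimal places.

w1 = Jv₀ = (7·1 + 2·1 + (-2)·1; 1·1 + 2·1 + (-1)·1; (-4)·1 + (-1)·1 + 5·1) = (7, 2, 0)
Jw1 = (53, 11, -30)
w1·Jw1 = 7·53 + 2·11 + 0·(-30) = 393; w1·w1 = 7·7 + 2·2 + 0·0 = 53
λ ≈ 393/53 = 7.415

λ ≈ 7.415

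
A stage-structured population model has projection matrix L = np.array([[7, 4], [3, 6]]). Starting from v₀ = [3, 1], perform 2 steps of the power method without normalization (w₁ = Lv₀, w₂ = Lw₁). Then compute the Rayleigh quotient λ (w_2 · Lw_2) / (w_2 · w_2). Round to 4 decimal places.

w1 = Lv₀ = (7·3 + 4·1; 3·3 + 6·1) = (25, 15)
w2 = Lw1 = (7·25 + 4·15; 3·25 + 6·15) = (235, 165)
Lw2 = (2305, 1695)
w2·Lw2 = 235·2305 + 165·1695 = 821350; w2·w2 = 235·235 + 165·165 = 82450
λ ≈ 821350/82450 = 9.9618

9.9618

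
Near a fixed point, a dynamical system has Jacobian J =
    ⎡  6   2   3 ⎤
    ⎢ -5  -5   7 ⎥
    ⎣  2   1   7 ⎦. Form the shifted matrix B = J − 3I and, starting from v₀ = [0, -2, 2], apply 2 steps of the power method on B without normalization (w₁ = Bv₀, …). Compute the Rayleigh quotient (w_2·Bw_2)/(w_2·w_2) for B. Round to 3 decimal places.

B = J − 3I has rows (3, 2, 3); (-5, -8, 7); (2, 1, 4)
w1 = Bv₀ = (2, 30, 6)
w2 = Bw1 = (84, -208, 58)
Bw2 = (10, 1650, 192)
w2·Bw2 = -331224; w2·w2 = 53684; μ ≈ -331224/53684 = -6.170

μ ≈ -6.170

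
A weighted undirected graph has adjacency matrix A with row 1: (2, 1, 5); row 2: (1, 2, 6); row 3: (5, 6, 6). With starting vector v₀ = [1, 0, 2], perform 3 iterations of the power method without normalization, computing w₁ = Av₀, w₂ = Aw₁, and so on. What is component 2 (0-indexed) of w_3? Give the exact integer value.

w1 = Av₀ = (12, 13, 17)
w2 = Aw1 = (122, 140, 240)
w3 = Aw2 = (1584, 1842, 2890)
The requested component of w3 is 2890.

2890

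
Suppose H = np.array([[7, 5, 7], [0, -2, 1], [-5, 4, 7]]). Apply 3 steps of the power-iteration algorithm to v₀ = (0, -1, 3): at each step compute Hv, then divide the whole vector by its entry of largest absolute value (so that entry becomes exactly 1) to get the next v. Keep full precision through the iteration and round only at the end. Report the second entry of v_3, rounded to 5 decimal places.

0.02009

Hv0 = (16.000000, 5.000000, 17.000000); divide by 17.000000 → v1 = (0.941176, 0.294118, 1.000000)
Hv1 = (15.058824, 0.411765, 3.470588); divide by 15.058824 → v2 = (1.000000, 0.027344, 0.230469)
Hv2 = (8.750000, 0.175781, -3.277344); divide by 8.750000 → v3 = (1.000000, 0.020089, -0.374554)
Requested entry of v3: 45/2240 = 0.02009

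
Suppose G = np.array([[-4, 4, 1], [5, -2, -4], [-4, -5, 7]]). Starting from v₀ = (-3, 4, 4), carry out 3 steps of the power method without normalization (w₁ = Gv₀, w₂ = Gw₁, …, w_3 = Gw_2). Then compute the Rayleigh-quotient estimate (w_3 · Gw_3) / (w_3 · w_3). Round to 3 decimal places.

w1 = Gv₀ = (32, -39, 20)
w2 = Gw1 = (-264, 158, 207)
w3 = Gw2 = (1895, -2464, 1715)
Gw3 = (-15721, 7543, 16745)
w3·Gw3 = 1895·(-15721) + (-2464)·7543 + 1715·16745 = -19659572; w3·w3 = 1895·1895 + (-2464)·(-2464) + 1715·1715 = 12603546
λ ≈ -19659572/12603546 = -1.560

-1.560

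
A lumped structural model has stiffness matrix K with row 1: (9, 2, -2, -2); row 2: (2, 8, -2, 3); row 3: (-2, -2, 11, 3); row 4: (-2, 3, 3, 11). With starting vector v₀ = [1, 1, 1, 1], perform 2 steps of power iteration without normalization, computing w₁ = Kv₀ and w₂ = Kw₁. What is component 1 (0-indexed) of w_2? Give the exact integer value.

127

w1 = Kv₀ = (7, 11, 10, 15)
w2 = Kw1 = (35, 127, 119, 214)
The requested component of w2 is 127.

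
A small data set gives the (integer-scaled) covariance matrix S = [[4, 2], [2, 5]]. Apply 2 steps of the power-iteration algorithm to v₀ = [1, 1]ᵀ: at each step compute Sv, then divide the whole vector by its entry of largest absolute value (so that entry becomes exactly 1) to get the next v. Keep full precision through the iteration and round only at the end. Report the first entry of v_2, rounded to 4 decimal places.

Sv0 = (6.00000, 7.00000); divide by 7.00000 → v1 = (0.85714, 1.00000)
Sv1 = (5.42857, 6.71429); divide by 6.71429 → v2 = (0.80851, 1.00000)
Requested entry of v2: 38/47 = 0.8085

0.8085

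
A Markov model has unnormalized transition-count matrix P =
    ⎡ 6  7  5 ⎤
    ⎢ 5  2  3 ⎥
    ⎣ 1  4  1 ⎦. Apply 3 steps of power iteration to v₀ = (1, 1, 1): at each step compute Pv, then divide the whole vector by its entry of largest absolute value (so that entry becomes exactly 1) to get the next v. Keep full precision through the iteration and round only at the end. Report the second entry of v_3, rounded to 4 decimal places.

0.6039

Pv0 = (18.00000, 10.00000, 6.00000); divide by 18.00000 → v1 = (1.00000, 0.55556, 0.33333)
Pv1 = (11.55556, 7.11111, 3.55556); divide by 11.55556 → v2 = (1.00000, 0.61538, 0.30769)
Pv2 = (11.84615, 7.15385, 3.76923); divide by 11.84615 → v3 = (1.00000, 0.60390, 0.31818)
Requested entry of v3: 1488/2464 = 0.6039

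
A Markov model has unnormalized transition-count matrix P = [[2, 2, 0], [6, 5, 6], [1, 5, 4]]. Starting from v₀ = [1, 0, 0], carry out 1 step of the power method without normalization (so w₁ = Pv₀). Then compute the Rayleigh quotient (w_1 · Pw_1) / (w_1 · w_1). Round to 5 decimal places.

w1 = Pv₀ = (2·1 + 2·0 + 0·0; 6·1 + 5·0 + 6·0; 1·1 + 5·0 + 4·0) = (2, 6, 1)
Pw1 = (16, 48, 36)
w1·Pw1 = 2·16 + 6·48 + 1·36 = 356; w1·w1 = 2·2 + 6·6 + 1·1 = 41
λ ≈ 356/41 = 8.68293

λ ≈ 8.68293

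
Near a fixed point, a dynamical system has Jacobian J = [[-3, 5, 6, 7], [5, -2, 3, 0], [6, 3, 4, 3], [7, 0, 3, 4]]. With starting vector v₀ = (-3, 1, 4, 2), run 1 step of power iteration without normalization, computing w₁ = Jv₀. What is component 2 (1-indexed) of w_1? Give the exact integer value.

w1 = Jv₀ = ((-3)·(-3) + 5·1 + 6·4 + 7·2; 5·(-3) + (-2)·1 + 3·4 + 0·2; 6·(-3) + 3·1 + 4·4 + 3·2; 7·(-3) + 0·1 + 3·4 + 4·2) = (52, -5, 7, -1)
The requested component of w1 is -5.

-5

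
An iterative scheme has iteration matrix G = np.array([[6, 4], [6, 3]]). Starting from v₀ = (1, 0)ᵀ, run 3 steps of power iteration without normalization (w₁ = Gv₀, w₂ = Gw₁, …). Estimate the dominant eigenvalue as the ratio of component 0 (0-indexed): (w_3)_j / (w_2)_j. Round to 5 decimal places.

w1 = Gv₀ = (6, 6)
w2 = Gw1 = (60, 54)
w3 = Gw2 = (576, 522)
Ratio at component: 576 / 60 = 9.60000

9.60000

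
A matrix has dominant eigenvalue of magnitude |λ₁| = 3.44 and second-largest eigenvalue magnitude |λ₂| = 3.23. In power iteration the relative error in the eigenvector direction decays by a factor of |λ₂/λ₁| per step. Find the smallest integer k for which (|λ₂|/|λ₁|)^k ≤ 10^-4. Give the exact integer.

147

|λ₂/λ₁| = 3.23/3.44 = 0.93895
Need k ≥ ln(10^-4) / ln(0.93895) = -9.2103 / -0.0630 ≈ 146.221
Smallest integer k satisfying the bound: 147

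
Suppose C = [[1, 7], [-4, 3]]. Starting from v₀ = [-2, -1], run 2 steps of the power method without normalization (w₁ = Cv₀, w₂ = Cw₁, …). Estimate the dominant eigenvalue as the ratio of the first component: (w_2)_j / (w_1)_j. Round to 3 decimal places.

w1 = Cv₀ = (-9, 5)
w2 = Cw1 = (26, 51)
Ratio at component: 26 / -9 = -2.889

λ ≈ -2.889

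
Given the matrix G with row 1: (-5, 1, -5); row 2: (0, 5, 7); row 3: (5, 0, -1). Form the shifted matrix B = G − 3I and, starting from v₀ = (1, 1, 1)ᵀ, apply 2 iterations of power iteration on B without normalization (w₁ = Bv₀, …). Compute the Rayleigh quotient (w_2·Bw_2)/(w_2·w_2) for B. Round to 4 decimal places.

B = G − 3I has rows (-8, 1, -5); (0, 2, 7); (5, 0, -4)
w1 = Bv₀ = ((-8)·1 + 1·1 + (-5)·1; 0·1 + 2·1 + 7·1; 5·1 + 0·1 + (-4)·1) = (-12, 9, 1)
w2 = Bw1 = ((-8)·(-12) + 1·9 + (-5)·1; 0·(-12) + 2·9 + 7·1; 5·(-12) + 0·9 + (-4)·1) = (100, 25, -64)
Bw2 = (-455, -398, 756)
w2·Bw2 = -103834; w2·w2 = 14721; μ ≈ -103834/14721 = -7.0535

-7.0535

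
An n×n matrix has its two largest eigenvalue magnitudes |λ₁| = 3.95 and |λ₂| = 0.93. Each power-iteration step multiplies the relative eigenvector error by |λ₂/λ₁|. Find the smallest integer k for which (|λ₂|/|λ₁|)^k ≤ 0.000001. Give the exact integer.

|λ₂/λ₁| = 0.93/3.95 = 0.23544
Need k ≥ ln(0.000001) / ln(0.23544) = -13.8155 / -1.4463 ≈ 9.552
Smallest integer k satisfying the bound: 10

10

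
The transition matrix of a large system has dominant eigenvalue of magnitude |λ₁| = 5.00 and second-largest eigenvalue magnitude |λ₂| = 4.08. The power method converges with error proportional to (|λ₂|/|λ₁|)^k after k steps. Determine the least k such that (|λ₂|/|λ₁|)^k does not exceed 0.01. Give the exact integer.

23

|λ₂/λ₁| = 4.08/5.00 = 0.81600
Need k ≥ ln(0.01) / ln(0.81600) = -4.6052 / -0.2033 ≈ 22.648
Smallest integer k satisfying the bound: 23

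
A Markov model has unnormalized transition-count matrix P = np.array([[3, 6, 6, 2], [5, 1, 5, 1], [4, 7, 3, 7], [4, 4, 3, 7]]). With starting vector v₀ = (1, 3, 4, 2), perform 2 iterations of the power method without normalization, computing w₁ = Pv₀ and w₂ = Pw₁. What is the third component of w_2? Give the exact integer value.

w1 = Pv₀ = (3·1 + 6·3 + 6·4 + 2·2; 5·1 + 1·3 + 5·4 + 1·2; 4·1 + 7·3 + 3·4 + 7·2; 4·1 + 4·3 + 3·4 + 7·2) = (49, 30, 51, 42)
w2 = Pw1 = (3·49 + 6·30 + 6·51 + 2·42; 5·49 + 1·30 + 5·51 + 1·42; 4·49 + 7·30 + 3·51 + 7·42; 4·49 + 4·30 + 3·51 + 7·42) = (717, 572, 853, 763)
The requested component of w2 is 853.

853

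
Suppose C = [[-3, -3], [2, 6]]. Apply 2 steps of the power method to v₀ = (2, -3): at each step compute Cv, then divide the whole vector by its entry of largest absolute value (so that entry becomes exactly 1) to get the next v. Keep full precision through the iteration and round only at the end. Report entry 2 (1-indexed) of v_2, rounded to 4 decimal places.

1.0000

Cv0 = (3.00000, -14.00000); divide by -14.00000 → v1 = (-0.21429, 1.00000)
Cv1 = (-2.35714, 5.57143); divide by 5.57143 → v2 = (-0.42308, 1.00000)
Requested entry of v2: -78/-78 = 1.0000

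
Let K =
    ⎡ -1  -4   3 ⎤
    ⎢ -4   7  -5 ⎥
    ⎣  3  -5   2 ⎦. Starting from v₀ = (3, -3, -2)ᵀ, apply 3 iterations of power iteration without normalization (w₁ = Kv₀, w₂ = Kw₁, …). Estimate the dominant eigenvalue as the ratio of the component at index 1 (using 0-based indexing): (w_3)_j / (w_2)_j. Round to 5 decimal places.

w1 = Kv₀ = ((-1)·3 + (-4)·(-3) + 3·(-2); (-4)·3 + 7·(-3) + (-5)·(-2); 3·3 + (-5)·(-3) + 2·(-2)) = (3, -23, 20)
w2 = Kw1 = ((-1)·3 + (-4)·(-23) + 3·20; (-4)·3 + 7·(-23) + (-5)·20; 3·3 + (-5)·(-23) + 2·20) = (149, -273, 164)
w3 = Kw2 = (1435, -3327, 2140)
Ratio at component: -3327 / -273 = 12.18681

12.18681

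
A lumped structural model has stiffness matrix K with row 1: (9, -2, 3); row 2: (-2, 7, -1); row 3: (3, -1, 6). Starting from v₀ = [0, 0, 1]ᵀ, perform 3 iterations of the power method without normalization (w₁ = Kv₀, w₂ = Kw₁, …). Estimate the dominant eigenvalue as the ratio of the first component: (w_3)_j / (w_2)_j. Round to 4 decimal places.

12.7447

w1 = Kv₀ = (3, -1, 6)
w2 = Kw1 = (47, -19, 46)
w3 = Kw2 = (599, -273, 436)
Ratio at component: 599 / 47 = 12.7447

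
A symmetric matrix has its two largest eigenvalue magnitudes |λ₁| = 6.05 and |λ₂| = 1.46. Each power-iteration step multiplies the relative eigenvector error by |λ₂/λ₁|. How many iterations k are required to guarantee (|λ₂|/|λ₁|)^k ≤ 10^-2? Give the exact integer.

|λ₂/λ₁| = 1.46/6.05 = 0.24132
Need k ≥ ln(10^-2) / ln(0.24132) = -4.6052 / -1.4216 ≈ 3.239
Smallest integer k satisfying the bound: 4

4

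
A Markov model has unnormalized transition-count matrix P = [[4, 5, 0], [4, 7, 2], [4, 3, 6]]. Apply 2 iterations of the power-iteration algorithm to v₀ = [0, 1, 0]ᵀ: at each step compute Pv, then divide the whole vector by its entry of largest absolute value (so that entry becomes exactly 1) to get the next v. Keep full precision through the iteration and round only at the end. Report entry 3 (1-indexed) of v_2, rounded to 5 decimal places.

Pv0 = (5.000000, 7.000000, 3.000000); divide by 7.000000 → v1 = (0.714286, 1.000000, 0.428571)
Pv1 = (7.857143, 10.714286, 8.428571); divide by 10.714286 → v2 = (0.733333, 1.000000, 0.786667)
Requested entry of v2: 59/75 = 0.78667

0.78667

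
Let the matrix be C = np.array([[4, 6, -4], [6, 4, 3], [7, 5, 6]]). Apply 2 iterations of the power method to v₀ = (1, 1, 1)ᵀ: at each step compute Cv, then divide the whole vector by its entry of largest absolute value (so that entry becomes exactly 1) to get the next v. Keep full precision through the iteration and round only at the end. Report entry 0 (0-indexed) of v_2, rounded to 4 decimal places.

0.1395

Cv0 = (6.00000, 13.00000, 18.00000); divide by 18.00000 → v1 = (0.33333, 0.72222, 1.00000)
Cv1 = (1.66667, 7.88889, 11.94444); divide by 11.94444 → v2 = (0.13953, 0.66047, 1.00000)
Requested entry of v2: 30/215 = 0.1395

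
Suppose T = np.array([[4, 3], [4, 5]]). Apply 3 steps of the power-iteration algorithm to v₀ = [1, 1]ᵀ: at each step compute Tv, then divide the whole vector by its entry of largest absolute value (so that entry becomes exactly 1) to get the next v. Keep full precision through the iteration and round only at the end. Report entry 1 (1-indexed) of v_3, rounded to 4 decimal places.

Tv0 = (7.00000, 9.00000); divide by 9.00000 → v1 = (0.77778, 1.00000)
Tv1 = (6.11111, 8.11111); divide by 8.11111 → v2 = (0.75342, 1.00000)
Tv2 = (6.01370, 8.01370); divide by 8.01370 → v3 = (0.75043, 1.00000)
Requested entry of v3: 439/585 = 0.7504

0.7504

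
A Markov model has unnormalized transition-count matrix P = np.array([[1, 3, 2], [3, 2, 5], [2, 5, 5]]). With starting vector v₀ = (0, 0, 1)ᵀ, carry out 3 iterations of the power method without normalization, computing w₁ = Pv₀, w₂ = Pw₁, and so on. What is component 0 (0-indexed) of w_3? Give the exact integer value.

w1 = Pv₀ = (2, 5, 5)
w2 = Pw1 = (27, 41, 54)
w3 = Pw2 = (258, 433, 529)
The requested component of w3 is 258.

258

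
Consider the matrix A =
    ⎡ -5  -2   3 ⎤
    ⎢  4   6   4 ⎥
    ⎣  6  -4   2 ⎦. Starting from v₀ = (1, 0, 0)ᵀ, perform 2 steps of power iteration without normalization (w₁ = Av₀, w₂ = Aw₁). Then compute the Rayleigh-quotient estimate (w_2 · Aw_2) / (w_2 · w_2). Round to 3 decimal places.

λ ≈ -2.483

w1 = Av₀ = ((-5)·1 + (-2)·0 + 3·0; 4·1 + 6·0 + 4·0; 6·1 + (-4)·0 + 2·0) = (-5, 4, 6)
w2 = Aw1 = ((-5)·(-5) + (-2)·4 + 3·6; 4·(-5) + 6·4 + 4·6; 6·(-5) + (-4)·4 + 2·6) = (35, 28, -34)
Aw2 = (-333, 172, 30)
w2·Aw2 = 35·(-333) + 28·172 + (-34)·30 = -7859; w2·w2 = 35·35 + 28·28 + (-34)·(-34) = 3165
λ ≈ -7859/3165 = -2.483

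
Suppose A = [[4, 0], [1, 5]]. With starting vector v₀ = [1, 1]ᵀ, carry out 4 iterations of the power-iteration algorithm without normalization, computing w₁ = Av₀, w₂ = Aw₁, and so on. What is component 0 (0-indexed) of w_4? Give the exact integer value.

w1 = Av₀ = (4, 6)
w2 = Aw1 = (16, 34)
w3 = Aw2 = (64, 186)
w4 = Aw3 = (256, 994)
The requested component of w4 is 256.

256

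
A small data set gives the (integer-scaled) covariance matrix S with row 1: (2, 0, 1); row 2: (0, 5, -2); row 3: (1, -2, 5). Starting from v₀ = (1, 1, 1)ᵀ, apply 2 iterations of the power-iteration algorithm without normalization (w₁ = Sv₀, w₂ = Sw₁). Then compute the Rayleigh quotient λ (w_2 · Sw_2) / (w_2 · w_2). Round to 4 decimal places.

λ ≈ 4.0046

w1 = Sv₀ = (3, 3, 4)
w2 = Sw1 = (10, 7, 17)
Sw2 = (37, 1, 81)
w2·Sw2 = 10·37 + 7·1 + 17·81 = 1754; w2·w2 = 10·10 + 7·7 + 17·17 = 438
λ ≈ 1754/438 = 4.0046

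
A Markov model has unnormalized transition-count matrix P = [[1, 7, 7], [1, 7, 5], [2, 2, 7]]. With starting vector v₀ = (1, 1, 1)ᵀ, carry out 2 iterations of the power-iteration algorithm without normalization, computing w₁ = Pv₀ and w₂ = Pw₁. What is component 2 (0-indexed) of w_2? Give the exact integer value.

w1 = Pv₀ = (15, 13, 11)
w2 = Pw1 = (183, 161, 133)
The requested component of w2 is 133.

133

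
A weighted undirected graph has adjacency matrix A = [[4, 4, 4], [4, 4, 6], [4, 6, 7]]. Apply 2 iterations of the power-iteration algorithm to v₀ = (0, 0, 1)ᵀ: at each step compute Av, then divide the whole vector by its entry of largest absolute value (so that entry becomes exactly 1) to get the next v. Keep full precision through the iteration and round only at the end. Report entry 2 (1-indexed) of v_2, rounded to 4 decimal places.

Av0 = (4.00000, 6.00000, 7.00000); divide by 7.00000 → v1 = (0.57143, 0.85714, 1.00000)
Av1 = (9.71429, 11.71429, 14.42857); divide by 14.42857 → v2 = (0.67327, 0.81188, 1.00000)
Requested entry of v2: 82/101 = 0.8119

0.8119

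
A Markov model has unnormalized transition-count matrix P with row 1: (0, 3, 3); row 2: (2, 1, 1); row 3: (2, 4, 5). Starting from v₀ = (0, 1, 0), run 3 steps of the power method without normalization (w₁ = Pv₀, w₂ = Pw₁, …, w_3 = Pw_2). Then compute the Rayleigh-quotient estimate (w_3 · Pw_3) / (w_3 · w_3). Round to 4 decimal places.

w1 = Pv₀ = (0·0 + 3·1 + 3·0; 2·0 + 1·1 + 1·0; 2·0 + 4·1 + 5·0) = (3, 1, 4)
w2 = Pw1 = (0·3 + 3·1 + 3·4; 2·3 + 1·1 + 1·4; 2·3 + 4·1 + 5·4) = (15, 11, 30)
w3 = Pw2 = (123, 71, 224)
Pw3 = (885, 541, 1650)
w3·Pw3 = 123·885 + 71·541 + 224·1650 = 516866; w3·w3 = 123·123 + 71·71 + 224·224 = 70346
λ ≈ 516866/70346 = 7.3475

7.3475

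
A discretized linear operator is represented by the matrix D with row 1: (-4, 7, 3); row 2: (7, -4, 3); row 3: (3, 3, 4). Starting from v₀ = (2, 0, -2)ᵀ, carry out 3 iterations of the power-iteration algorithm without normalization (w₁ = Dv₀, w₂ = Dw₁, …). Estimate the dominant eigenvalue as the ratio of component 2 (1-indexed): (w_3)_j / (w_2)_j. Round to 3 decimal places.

w1 = Dv₀ = ((-4)·2 + 7·0 + 3·(-2); 7·2 + (-4)·0 + 3·(-2); 3·2 + 3·0 + 4·(-2)) = (-14, 8, -2)
w2 = Dw1 = ((-4)·(-14) + 7·8 + 3·(-2); 7·(-14) + (-4)·8 + 3·(-2); 3·(-14) + 3·8 + 4·(-2)) = (106, -136, -26)
w3 = Dw2 = (-1454, 1208, -194)
Ratio at component: 1208 / -136 = -8.882

λ ≈ -8.882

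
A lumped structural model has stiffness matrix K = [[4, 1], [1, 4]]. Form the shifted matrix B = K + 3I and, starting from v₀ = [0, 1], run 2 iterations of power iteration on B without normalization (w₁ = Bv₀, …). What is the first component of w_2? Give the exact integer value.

B = K + 3I has rows (7, 1); (1, 7)
w1 = Bv₀ = (7·0 + 1·1; 1·0 + 7·1) = (1, 7)
w2 = Bw1 = (7·1 + 1·7; 1·1 + 7·7) = (14, 50)
Requested component of w2: 14

14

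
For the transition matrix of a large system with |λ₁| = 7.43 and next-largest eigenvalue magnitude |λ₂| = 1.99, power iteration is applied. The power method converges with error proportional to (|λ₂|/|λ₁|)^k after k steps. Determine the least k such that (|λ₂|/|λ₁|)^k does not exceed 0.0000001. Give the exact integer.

|λ₂/λ₁| = 1.99/7.43 = 0.26783
Need k ≥ ln(0.0000001) / ln(0.26783) = -16.1181 / -1.3174 ≈ 12.235
Smallest integer k satisfying the bound: 13

13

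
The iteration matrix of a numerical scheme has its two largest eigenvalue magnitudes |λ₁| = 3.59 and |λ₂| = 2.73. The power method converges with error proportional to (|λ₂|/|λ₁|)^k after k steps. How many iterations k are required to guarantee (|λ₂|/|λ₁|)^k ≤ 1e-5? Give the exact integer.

43

|λ₂/λ₁| = 2.73/3.59 = 0.76045
Need k ≥ ln(1e-5) / ln(0.76045) = -11.5129 / -0.2739 ≈ 42.041
Smallest integer k satisfying the bound: 43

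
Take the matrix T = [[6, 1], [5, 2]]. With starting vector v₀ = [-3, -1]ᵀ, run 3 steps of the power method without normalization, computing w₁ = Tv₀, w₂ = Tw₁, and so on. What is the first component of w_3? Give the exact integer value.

w1 = Tv₀ = (6·(-3) + 1·(-1); 5·(-3) + 2·(-1)) = (-19, -17)
w2 = Tw1 = (6·(-19) + 1·(-17); 5·(-19) + 2·(-17)) = (-131, -129)
w3 = Tw2 = (-915, -913)
The requested component of w3 is -915.

-915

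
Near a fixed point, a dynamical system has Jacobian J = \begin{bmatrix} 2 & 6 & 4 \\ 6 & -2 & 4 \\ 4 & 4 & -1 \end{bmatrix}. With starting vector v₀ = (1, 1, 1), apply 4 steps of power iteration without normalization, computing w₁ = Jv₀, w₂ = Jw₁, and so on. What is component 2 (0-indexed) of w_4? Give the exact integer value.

6217

w1 = Jv₀ = (2·1 + 6·1 + 4·1; 6·1 + (-2)·1 + 4·1; 4·1 + 4·1 + (-1)·1) = (12, 8, 7)
w2 = Jw1 = (2·12 + 6·8 + 4·7; 6·12 + (-2)·8 + 4·7; 4·12 + 4·8 + (-1)·7) = (100, 84, 73)
w3 = Jw2 = (996, 724, 663)
w4 = Jw3 = (8988, 7180, 6217)
The requested component of w4 is 6217.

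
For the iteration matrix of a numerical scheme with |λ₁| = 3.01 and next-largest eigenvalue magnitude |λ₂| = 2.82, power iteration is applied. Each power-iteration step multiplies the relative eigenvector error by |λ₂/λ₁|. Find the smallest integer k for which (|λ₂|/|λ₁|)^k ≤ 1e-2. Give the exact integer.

|λ₂/λ₁| = 2.82/3.01 = 0.93688
Need k ≥ ln(1e-2) / ln(0.93688) = -4.6052 / -0.0652 ≈ 70.628
Smallest integer k satisfying the bound: 71

71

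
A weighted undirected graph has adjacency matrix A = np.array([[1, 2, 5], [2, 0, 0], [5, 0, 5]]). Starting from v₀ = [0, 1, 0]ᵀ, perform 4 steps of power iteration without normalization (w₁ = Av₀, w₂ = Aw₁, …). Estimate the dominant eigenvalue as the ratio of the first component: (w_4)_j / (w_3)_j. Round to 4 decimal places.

6.1333

w1 = Av₀ = (2, 0, 0)
w2 = Aw1 = (2, 4, 10)
w3 = Aw2 = (60, 4, 60)
w4 = Aw3 = (368, 120, 600)
Ratio at component: 368 / 60 = 6.1333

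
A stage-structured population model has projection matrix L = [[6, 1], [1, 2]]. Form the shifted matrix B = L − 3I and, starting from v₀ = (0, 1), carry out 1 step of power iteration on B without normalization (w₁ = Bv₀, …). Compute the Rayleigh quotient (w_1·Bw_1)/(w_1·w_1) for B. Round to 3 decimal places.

0.000

B = L − 3I has rows (3, 1); (1, -1)
w1 = Bv₀ = (1, -1)
Bw1 = (2, 2)
w1·Bw1 = 0; w1·w1 = 2; μ ≈ 0/2 = 0.000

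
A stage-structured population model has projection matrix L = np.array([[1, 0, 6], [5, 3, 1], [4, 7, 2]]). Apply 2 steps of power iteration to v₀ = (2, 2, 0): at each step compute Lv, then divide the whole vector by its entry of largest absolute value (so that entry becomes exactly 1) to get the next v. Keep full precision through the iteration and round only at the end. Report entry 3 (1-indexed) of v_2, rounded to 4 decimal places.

Lv0 = (2.00000, 16.00000, 22.00000); divide by 22.00000 → v1 = (0.09091, 0.72727, 1.00000)
Lv1 = (6.09091, 3.63636, 7.45455); divide by 7.45455 → v2 = (0.81707, 0.48780, 1.00000)
Requested entry of v2: 164/164 = 1.0000

1.0000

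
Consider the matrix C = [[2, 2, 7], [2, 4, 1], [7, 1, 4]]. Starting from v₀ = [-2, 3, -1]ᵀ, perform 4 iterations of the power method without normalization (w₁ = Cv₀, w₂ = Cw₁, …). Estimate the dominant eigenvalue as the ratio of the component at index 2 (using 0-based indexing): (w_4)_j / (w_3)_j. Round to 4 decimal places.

9.6458

w1 = Cv₀ = (2·(-2) + 2·3 + 7·(-1); 2·(-2) + 4·3 + 1·(-1); 7·(-2) + 1·3 + 4·(-1)) = (-5, 7, -15)
w2 = Cw1 = (2·(-5) + 2·7 + 7·(-15); 2·(-5) + 4·7 + 1·(-15); 7·(-5) + 1·7 + 4·(-15)) = (-101, 3, -88)
w3 = Cw2 = (-812, -278, -1056)
w4 = Cw3 = (-9572, -3792, -10186)
Ratio at component: -10186 / -1056 = 9.6458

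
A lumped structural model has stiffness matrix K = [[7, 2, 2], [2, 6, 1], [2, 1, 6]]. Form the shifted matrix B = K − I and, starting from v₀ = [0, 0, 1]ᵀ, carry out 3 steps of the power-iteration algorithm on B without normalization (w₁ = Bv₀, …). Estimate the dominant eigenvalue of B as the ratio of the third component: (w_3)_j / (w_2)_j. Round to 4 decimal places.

μ ≈ 7.0667

B = K − I has rows (6, 2, 2); (2, 5, 1); (2, 1, 5)
w1 = Bv₀ = (6·0 + 2·0 + 2·1; 2·0 + 5·0 + 1·1; 2·0 + 1·0 + 5·1) = (2, 1, 5)
w2 = Bw1 = (6·2 + 2·1 + 2·5; 2·2 + 5·1 + 1·5; 2·2 + 1·1 + 5·5) = (24, 14, 30)
w3 = Bw2 = (232, 148, 212)
Ratio: 212/30 = 7.0667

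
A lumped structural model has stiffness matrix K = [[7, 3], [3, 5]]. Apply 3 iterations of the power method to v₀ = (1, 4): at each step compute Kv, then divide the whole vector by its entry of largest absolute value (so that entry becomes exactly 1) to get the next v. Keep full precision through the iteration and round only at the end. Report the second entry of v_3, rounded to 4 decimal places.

0.7596

Kv0 = (19.00000, 23.00000); divide by 23.00000 → v1 = (0.82609, 1.00000)
Kv1 = (8.78261, 7.47826); divide by 8.78261 → v2 = (1.00000, 0.85149)
Kv2 = (9.55446, 7.25743); divide by 9.55446 → v3 = (1.00000, 0.75959)
Requested entry of v3: 1466/1930 = 0.7596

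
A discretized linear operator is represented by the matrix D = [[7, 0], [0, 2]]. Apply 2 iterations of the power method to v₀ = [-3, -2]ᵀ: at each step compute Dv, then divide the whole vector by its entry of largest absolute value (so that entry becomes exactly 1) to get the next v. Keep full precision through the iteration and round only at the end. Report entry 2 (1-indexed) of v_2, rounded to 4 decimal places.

Dv0 = (-21.00000, -4.00000); divide by -21.00000 → v1 = (1.00000, 0.19048)
Dv1 = (7.00000, 0.38095); divide by 7.00000 → v2 = (1.00000, 0.05442)
Requested entry of v2: -8/-147 = 0.0544

0.0544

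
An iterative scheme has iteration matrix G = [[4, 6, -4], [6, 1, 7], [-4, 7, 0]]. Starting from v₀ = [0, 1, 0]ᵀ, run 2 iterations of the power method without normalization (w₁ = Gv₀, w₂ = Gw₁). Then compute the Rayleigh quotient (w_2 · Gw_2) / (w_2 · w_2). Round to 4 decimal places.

-1.3942

w1 = Gv₀ = (6, 1, 7)
w2 = Gw1 = (2, 86, -17)
Gw2 = (592, -21, 594)
w2·Gw2 = 2·592 + 86·(-21) + (-17)·594 = -10720; w2·w2 = 2·2 + 86·86 + (-17)·(-17) = 7689
λ ≈ -10720/7689 = -1.3942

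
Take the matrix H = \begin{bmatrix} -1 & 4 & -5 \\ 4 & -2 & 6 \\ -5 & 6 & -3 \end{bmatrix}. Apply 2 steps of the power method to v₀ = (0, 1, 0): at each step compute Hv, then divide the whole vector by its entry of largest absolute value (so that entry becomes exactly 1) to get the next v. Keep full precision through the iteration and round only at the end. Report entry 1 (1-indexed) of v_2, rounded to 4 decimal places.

Hv0 = (4.00000, -2.00000, 6.00000); divide by 6.00000 → v1 = (0.66667, -0.33333, 1.00000)
Hv1 = (-7.00000, 9.33333, -8.33333); divide by 9.33333 → v2 = (-0.75000, 1.00000, -0.89286)
Requested entry of v2: -42/56 = -0.7500

-0.7500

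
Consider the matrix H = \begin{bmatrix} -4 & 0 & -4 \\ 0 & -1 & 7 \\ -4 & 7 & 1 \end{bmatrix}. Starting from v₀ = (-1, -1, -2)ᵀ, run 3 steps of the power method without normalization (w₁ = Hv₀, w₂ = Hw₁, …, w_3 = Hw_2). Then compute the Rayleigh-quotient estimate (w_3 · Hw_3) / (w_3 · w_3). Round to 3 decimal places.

w1 = Hv₀ = (12, -13, -5)
w2 = Hw1 = (-28, -22, -144)
w3 = Hw2 = (688, -986, -186)
Hw3 = (-2008, -316, -9840)
w3·Hw3 = 688·(-2008) + (-986)·(-316) + (-186)·(-9840) = 760312; w3·w3 = 688·688 + (-986)·(-986) + (-186)·(-186) = 1480136
λ ≈ 760312/1480136 = 0.514

0.514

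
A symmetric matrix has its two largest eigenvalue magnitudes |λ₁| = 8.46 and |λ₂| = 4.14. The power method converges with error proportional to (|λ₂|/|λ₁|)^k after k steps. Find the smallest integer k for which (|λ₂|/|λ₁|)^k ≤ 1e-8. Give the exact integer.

|λ₂/λ₁| = 4.14/8.46 = 0.48936
Need k ≥ ln(1e-8) / ln(0.48936) = -18.4207 / -0.7147 ≈ 25.776
Smallest integer k satisfying the bound: 26

26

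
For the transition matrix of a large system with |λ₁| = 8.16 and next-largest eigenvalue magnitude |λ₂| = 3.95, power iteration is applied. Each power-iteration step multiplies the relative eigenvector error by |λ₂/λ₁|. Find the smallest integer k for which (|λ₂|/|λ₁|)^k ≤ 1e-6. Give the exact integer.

|λ₂/λ₁| = 3.95/8.16 = 0.48407
Need k ≥ ln(1e-6) / ln(0.48407) = -13.8155 / -0.7255 ≈ 19.042
Smallest integer k satisfying the bound: 20

20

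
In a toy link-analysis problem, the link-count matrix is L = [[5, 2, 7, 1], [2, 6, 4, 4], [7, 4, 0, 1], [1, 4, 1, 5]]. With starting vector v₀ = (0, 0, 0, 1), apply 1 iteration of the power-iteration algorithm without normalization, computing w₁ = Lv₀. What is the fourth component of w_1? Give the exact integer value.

w1 = Lv₀ = (5·0 + 2·0 + 7·0 + 1·1; 2·0 + 6·0 + 4·0 + 4·1; 7·0 + 4·0 + 0·0 + 1·1; 1·0 + 4·0 + 1·0 + 5·1) = (1, 4, 1, 5)
The requested component of w1 is 5.

5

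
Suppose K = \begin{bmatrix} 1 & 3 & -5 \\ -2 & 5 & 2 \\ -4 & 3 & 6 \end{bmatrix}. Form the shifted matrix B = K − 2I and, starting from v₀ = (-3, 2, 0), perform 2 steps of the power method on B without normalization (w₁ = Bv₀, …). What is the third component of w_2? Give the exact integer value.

72

B = K − 2I has rows (-1, 3, -5); (-2, 3, 2); (-4, 3, 4)
w1 = Bv₀ = (9, 12, 18)
w2 = Bw1 = (-63, 54, 72)
Requested component of w2: 72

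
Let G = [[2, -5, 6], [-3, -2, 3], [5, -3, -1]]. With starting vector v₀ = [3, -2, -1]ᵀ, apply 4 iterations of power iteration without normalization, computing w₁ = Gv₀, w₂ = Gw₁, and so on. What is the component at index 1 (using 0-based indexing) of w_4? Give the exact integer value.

1996

w1 = Gv₀ = (2·3 + (-5)·(-2) + 6·(-1); (-3)·3 + (-2)·(-2) + 3·(-1); 5·3 + (-3)·(-2) + (-1)·(-1)) = (10, -8, 22)
w2 = Gw1 = (2·10 + (-5)·(-8) + 6·22; (-3)·10 + (-2)·(-8) + 3·22; 5·10 + (-3)·(-8) + (-1)·22) = (192, 52, 52)
w3 = Gw2 = (436, -524, 752)
w4 = Gw3 = (8004, 1996, 3000)
The requested component of w4 is 1996.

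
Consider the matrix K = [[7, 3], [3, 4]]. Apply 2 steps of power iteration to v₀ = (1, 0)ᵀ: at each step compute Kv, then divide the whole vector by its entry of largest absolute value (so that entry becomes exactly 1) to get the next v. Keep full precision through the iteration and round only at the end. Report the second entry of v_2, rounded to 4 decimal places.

Kv0 = (7.00000, 3.00000); divide by 7.00000 → v1 = (1.00000, 0.42857)
Kv1 = (8.28571, 4.71429); divide by 8.28571 → v2 = (1.00000, 0.56897)
Requested entry of v2: 33/58 = 0.5690

0.5690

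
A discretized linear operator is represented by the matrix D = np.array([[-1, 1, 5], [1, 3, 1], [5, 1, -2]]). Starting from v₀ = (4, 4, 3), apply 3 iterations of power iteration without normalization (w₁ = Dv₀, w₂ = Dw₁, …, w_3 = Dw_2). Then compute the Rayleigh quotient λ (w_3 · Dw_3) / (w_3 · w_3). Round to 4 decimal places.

λ ≈ 4.2540

w1 = Dv₀ = ((-1)·4 + 1·4 + 5·3; 1·4 + 3·4 + 1·3; 5·4 + 1·4 + (-2)·3) = (15, 19, 18)
w2 = Dw1 = ((-1)·15 + 1·19 + 5·18; 1·15 + 3·19 + 1·18; 5·15 + 1·19 + (-2)·18) = (94, 90, 58)
w3 = Dw2 = (286, 422, 444)
Dw3 = (2356, 1996, 964)
w3·Dw3 = 286·2356 + 422·1996 + 444·964 = 1944144; w3·w3 = 286·286 + 422·422 + 444·444 = 457016
λ ≈ 1944144/457016 = 4.2540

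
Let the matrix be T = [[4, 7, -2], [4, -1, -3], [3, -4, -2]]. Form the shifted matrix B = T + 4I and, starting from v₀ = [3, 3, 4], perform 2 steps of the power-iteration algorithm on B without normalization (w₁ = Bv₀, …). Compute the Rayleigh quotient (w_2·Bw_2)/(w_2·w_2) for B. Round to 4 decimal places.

B = T + 4I has rows (8, 7, -2); (4, 3, -3); (3, -4, 2)
w1 = Bv₀ = (8·3 + 7·3 + (-2)·4; 4·3 + 3·3 + (-3)·4; 3·3 + (-4)·3 + 2·4) = (37, 9, 5)
w2 = Bw1 = (8·37 + 7·9 + (-2)·5; 4·37 + 3·9 + (-3)·5; 3·37 + (-4)·9 + 2·5) = (349, 160, 85)
Bw2 = (3742, 1621, 577)
w2·Bw2 = 1614363; w2·w2 = 154626; μ ≈ 1614363/154626 = 10.4404

10.4404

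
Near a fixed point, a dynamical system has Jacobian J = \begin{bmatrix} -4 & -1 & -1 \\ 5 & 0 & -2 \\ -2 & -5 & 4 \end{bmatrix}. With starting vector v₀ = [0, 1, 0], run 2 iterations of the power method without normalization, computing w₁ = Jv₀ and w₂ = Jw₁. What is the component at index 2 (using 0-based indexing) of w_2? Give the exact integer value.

w1 = Jv₀ = (-1, 0, -5)
w2 = Jw1 = (9, 5, -18)
The requested component of w2 is -18.

-18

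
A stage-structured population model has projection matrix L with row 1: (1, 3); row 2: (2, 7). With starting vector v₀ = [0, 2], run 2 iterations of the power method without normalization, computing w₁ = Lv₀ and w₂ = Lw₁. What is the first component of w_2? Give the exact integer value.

48

w1 = Lv₀ = (6, 14)
w2 = Lw1 = (48, 110)
The requested component of w2 is 48.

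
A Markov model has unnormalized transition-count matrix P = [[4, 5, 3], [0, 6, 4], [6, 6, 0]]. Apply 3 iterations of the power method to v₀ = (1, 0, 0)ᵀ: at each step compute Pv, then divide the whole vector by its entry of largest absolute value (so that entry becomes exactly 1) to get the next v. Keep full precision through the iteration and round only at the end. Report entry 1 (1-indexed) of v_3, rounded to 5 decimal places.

0.94253

Pv0 = (4.000000, 0.000000, 6.000000); divide by 6.000000 → v1 = (0.666667, 0.000000, 1.000000)
Pv1 = (5.666667, 4.000000, 4.000000); divide by 5.666667 → v2 = (1.000000, 0.705882, 0.705882)
Pv2 = (9.647059, 7.058824, 10.235294); divide by 10.235294 → v3 = (0.942529, 0.689655, 1.000000)
Requested entry of v3: 328/348 = 0.94253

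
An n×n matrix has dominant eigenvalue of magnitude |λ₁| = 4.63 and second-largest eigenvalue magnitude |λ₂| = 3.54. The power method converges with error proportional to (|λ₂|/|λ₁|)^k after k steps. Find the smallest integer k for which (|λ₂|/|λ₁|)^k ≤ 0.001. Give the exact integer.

26

|λ₂/λ₁| = 3.54/4.63 = 0.76458
Need k ≥ ln(0.001) / ln(0.76458) = -6.9078 / -0.2684 ≈ 25.734
Smallest integer k satisfying the bound: 26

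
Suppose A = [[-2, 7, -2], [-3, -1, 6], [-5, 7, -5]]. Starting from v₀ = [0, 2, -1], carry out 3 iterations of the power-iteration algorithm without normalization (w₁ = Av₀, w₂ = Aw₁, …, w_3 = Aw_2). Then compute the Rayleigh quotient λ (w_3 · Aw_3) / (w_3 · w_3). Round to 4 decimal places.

w1 = Av₀ = ((-2)·0 + 7·2 + (-2)·(-1); (-3)·0 + (-1)·2 + 6·(-1); (-5)·0 + 7·2 + (-5)·(-1)) = (16, -8, 19)
w2 = Aw1 = ((-2)·16 + 7·(-8) + (-2)·19; (-3)·16 + (-1)·(-8) + 6·19; (-5)·16 + 7·(-8) + (-5)·19) = (-126, 74, -231)
w3 = Aw2 = (1232, -1082, 2303)
Aw3 = (-14644, 11204, -25249)
w3·Aw3 = 1232·(-14644) + (-1082)·11204 + 2303·(-25249) = -88312583; w3·w3 = 1232·1232 + (-1082)·(-1082) + 2303·2303 = 7992357
λ ≈ -88312583/7992357 = -11.0496

-11.0496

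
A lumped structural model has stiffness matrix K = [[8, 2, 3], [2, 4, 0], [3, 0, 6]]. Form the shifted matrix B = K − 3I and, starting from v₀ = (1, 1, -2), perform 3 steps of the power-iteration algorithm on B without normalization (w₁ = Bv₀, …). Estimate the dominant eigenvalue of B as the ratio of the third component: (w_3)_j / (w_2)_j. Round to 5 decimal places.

B = K − 3I has rows (5, 2, 3); (2, 1, 0); (3, 0, 3)
w1 = Bv₀ = (5·1 + 2·1 + 3·(-2); 2·1 + 1·1 + 0·(-2); 3·1 + 0·1 + 3·(-2)) = (1, 3, -3)
w2 = Bw1 = (5·1 + 2·3 + 3·(-3); 2·1 + 1·3 + 0·(-3); 3·1 + 0·3 + 3·(-3)) = (2, 5, -6)
w3 = Bw2 = (2, 9, -12)
Ratio: -12/-6 = 2.00000

μ ≈ 2.00000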